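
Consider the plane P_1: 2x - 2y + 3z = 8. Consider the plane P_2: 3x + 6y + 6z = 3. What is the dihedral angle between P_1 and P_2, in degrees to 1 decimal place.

71.1

cos θ = |n₁·n₂| / (|n₁||n₂|) = |12| / (√17 · √81).
θ = arccos(0.32338) ≈ 71.1°.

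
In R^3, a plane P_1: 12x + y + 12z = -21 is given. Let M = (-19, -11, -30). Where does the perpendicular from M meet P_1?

Foot = M − λn with λ = (n·M − d)/|n|² = (-599 − (-21))/289 = -2.
Foot = (-19, -11, -30) − (-2)·(12, 1, 12) = (5, -9, -6).

(5, -9, -6)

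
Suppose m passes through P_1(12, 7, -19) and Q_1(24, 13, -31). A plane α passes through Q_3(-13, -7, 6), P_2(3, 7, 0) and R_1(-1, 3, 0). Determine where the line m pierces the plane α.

(-4, -1, -3)

A direction vector for m is Q_1 − P_1 = (12, 6, -12).
Q_3P_2 = (16, 14, -6), Q_3R_1 = (12, 10, -6); a normal to α is Q_3P_2 × Q_3R_1 = (-24, 24, -8).
Using Q_3: α has equation -24x + 24y - 8z = 96.
Substitute r = (12, 7, -19) + t(12, 6, -12) into the plane: 32 + (-48)t = 96, so t = -4/3.
Intersection: (12, 7, -19) + (-4/3)·(12, 6, -12) = (-4, -1, -3).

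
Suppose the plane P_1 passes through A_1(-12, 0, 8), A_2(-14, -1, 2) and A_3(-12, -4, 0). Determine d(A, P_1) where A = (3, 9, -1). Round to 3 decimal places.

19.000

A_1A_2 = (-2, -1, -6), A_1A_3 = (0, -4, -8); a normal to P_1 is A_1A_2 × A_1A_3 = (-16, -16, 8).
Using A_1: P_1 has equation -16x - 16y + 8z = 256.
n·A − d = (-16)·(3) + (-16)·(9) + (8)·(-1) − 256 = -456; |n| = √576.
Distance = |-456| / √576 = 456/√576 ≈ 19.000.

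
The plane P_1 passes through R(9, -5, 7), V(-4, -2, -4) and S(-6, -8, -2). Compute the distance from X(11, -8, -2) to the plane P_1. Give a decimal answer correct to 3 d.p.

RV = (-13, 3, -11), RS = (-15, -3, -9); a normal to P_1 is RV × RS = (-60, 48, 84).
Using R: P_1 has equation -60x + 48y + 84z = -192.
n·X − d = (-60)·(11) + (48)·(-8) + (84)·(-2) − (-192) = -1020; |n| = √12960.
Distance = |-1020| / √12960 = 1020/√12960 ≈ 8.960.

8.960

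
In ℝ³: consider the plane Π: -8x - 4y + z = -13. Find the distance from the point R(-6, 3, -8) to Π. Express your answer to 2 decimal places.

4.56

n·R − d = (-8)·(-6) + (-4)·(3) + (1)·(-8) − (-13) = 41; |n| = √81.
Distance = |41| / √81 = 41/√81 ≈ 4.56.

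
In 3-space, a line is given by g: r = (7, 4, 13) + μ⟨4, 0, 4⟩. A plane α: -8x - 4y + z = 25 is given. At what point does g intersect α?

(-5, 4, 1)

Substitute r = (7, 4, 13) + t(4, 0, 4) into the plane: -59 + (-28)t = 25, so t = -3.
Intersection: (7, 4, 13) + (-3)·(4, 0, 4) = (-5, 4, 1).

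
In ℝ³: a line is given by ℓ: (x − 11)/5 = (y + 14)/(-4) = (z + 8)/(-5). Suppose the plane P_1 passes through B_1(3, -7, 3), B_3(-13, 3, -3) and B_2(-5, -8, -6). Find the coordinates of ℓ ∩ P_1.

(1, -6, 2)

ℓ has direction (5, -4, -5) through (11, -14, -8).
B_1B_3 = (-16, 10, -6), B_1B_2 = (-8, -1, -9); a normal to P_1 is B_1B_3 × B_1B_2 = (-96, -96, 96).
Using B_1: P_1 has equation -96x - 96y + 96z = 672.
Substitute r = (11, -14, -8) + t(5, -4, -5) into the plane: -480 + (-576)t = 672, so t = -2.
Intersection: (11, -14, -8) + (-2)·(5, -4, -5) = (1, -6, 2).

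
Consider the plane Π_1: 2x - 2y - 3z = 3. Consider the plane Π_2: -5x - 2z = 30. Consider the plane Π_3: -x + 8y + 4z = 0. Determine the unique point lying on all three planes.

(-4, 2, -5)

Solving the 3×3 linear system 2x - 2y - 3z = 3, -5x - 2z = 30, -x + 8y + 4z = 0 (e.g. by elimination or Cramer's rule, determinant = 108) gives (-4, 2, -5).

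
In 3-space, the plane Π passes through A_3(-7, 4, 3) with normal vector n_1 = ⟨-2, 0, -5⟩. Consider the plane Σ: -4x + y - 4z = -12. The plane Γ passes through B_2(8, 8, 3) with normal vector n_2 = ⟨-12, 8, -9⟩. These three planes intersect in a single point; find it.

Π: n_1·r = n_1·A_3 gives -2x - 5z = -1.
Γ: n_2·r = n_2·B_2 gives -12x + 8y - 9z = -59.
Solving the 3×3 linear system -2x - 5z = -1, -4x + y - 4z = -12, -12x + 8y - 9z = -59 (e.g. by elimination or Cramer's rule, determinant = 54) gives (3, -4, -1).

(3, -4, -1)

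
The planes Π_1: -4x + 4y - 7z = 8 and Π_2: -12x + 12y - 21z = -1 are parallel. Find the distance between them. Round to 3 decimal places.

Rescale Π_2 by 1/3: -4x + 4y - 7z = -1/3. Then distance = |8 − (-1/3)| / √81 ≈ 0.926.

0.926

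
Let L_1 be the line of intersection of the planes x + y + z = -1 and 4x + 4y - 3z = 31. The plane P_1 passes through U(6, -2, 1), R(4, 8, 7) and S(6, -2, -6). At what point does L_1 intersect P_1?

(6, -2, -5)

Direction of L_1: (1, 1, 1) × (4, 4, -3) = (-7, 7, 0).
A point on L_1: solving the two plane equations with x = -14 gives (-14, 18, -5).
UR = (-2, 10, 6), US = (0, 0, -7); a normal to P_1 is UR × US = (-70, -14, 0).
Using U: P_1 has equation -70x - 14y = -392.
Substitute r = (-14, 18, -5) + t(-7, 7, 0) into the plane: 728 + 392t = -392, so t = -20/7.
Intersection: (-14, 18, -5) + (-20/7)·(-7, 7, 0) = (6, -2, -5).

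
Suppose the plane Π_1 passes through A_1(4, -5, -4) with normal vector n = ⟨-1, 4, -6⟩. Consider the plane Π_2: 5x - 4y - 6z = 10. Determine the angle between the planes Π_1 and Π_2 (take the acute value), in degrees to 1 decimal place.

76.4

Π_1: n·r = n·A_1 gives -x + 4y - 6z = 0.
cos θ = |n₁·n₂| / (|n₁||n₂|) = |15| / (√53 · √77).
θ = arccos(0.23481) ≈ 76.4°.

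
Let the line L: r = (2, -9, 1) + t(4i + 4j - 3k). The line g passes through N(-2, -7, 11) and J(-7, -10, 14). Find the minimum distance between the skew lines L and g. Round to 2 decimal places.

8.17

A direction vector for g is J − N = (-5, -3, 3).
Common perpendicular direction n = (4, 4, -3) × (-5, -3, 3) = (3, 3, 8).
With w = (-2, -7, 11) − (2, -9, 1) = (-4, 2, 10), w · n = 74.
Distance = |w · n| / |n| = |74| / √82 ≈ 8.17.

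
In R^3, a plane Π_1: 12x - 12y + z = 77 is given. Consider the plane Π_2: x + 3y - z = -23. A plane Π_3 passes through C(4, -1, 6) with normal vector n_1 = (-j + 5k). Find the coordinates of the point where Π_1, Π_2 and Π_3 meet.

(0, -6, 5)

Π_3: n_1·r = n_1·C gives -y + 5z = 31.
Solving the 3×3 linear system 12x - 12y + z = 77, x + 3y - z = -23, -y + 5z = 31 (e.g. by elimination or Cramer's rule, determinant = 227) gives (0, -6, 5).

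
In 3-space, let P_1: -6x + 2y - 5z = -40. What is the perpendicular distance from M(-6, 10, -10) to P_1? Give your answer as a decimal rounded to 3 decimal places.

n·M − d = (-6)·(-6) + (2)·(10) + (-5)·(-10) − (-40) = 146; |n| = √65.
Distance = |146| / √65 = 146/√65 ≈ 18.109.

18.109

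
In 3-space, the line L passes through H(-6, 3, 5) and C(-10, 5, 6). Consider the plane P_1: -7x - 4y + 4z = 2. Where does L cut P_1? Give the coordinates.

(2, -1, 3)

A direction vector for L is C − H = (-4, 2, 1).
Substitute r = (-6, 3, 5) + t(-4, 2, 1) into the plane: 50 + 24t = 2, so t = -2.
Intersection: (-6, 3, 5) + (-2)·(-4, 2, 1) = (2, -1, 3).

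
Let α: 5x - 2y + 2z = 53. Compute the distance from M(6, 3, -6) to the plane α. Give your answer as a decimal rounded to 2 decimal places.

7.14

n·M − d = (5)·(6) + (-2)·(3) + (2)·(-6) − 53 = -41; |n| = √33.
Distance = |-41| / √33 = 41/√33 ≈ 7.14.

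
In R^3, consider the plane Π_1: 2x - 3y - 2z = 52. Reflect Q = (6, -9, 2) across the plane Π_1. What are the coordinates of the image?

(10, -15, -2)

λ = (n·Q − d)/|n|² = (35 − 52)/17 = -1.
Reflection = Q − 2λn = (6, -9, 2) − (-2)·(2, -3, -2) = (10, -15, -2).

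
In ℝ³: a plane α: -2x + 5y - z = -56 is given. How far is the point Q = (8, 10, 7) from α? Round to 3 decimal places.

15.154

n·Q − d = (-2)·(8) + (5)·(10) + (-1)·(7) − (-56) = 83; |n| = √30.
Distance = |83| / √30 = 83/√30 ≈ 15.154.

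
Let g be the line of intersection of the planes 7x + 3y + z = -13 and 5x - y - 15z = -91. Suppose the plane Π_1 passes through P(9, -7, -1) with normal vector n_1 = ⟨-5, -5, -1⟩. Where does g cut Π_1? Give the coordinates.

(-5, 6, 4)

Direction of g: (7, 3, 1) × (5, -1, -15) = (-44, 110, -22).
A point on g: solving the two plane equations with x = 3 gives (3, -14, 8).
Π_1: n_1·r = n_1·P gives -5x - 5y - z = -9.
Substitute r = (3, -14, 8) + t(-44, 110, -22) into the plane: 47 + (-308)t = -9, so t = 2/11.
Intersection: (3, -14, 8) + (2/11)·(-44, 110, -22) = (-5, 6, 4).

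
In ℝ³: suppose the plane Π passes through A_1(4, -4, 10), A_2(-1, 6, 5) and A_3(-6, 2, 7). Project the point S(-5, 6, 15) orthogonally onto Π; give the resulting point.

(-5, 2, 7)

A_1A_2 = (-5, 10, -5), A_1A_3 = (-10, 6, -3); a normal to Π is A_1A_2 × A_1A_3 = (0, 35, 70).
Using A_1: Π has equation 35y + 70z = 560.
Foot = S − λn with λ = (n·S − d)/|n|² = (1260 − 560)/6125 = 4/35.
Foot = (-5, 6, 15) − (4/35)·(0, 35, 70) = (-5, 2, 7).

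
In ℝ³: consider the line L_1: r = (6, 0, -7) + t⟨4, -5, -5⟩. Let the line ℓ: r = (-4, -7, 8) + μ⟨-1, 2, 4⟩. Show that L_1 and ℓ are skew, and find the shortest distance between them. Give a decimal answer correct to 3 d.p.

14.638

Common perpendicular direction n = (4, -5, -5) × (-1, 2, 4) = (-10, -11, 3).
With w = (-4, -7, 8) − (6, 0, -7) = (-10, -7, 15), w · n = 222.
Since n ≠ 0 the lines are not parallel, and w · n = 222 ≠ 0 so they do not intersect; hence they are skew.
Distance = |w · n| / |n| = |222| / √230 ≈ 14.638.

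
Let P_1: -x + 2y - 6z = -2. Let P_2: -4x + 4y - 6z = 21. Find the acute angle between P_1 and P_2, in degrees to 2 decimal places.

24.62

cos θ = |n₁·n₂| / (|n₁||n₂|) = |48| / (√41 · √68).
θ = arccos(0.90906) ≈ 24.62°.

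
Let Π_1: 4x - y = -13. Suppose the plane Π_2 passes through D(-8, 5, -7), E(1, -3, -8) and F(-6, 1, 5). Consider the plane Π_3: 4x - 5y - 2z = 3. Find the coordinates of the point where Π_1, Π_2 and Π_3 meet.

DE = (9, -8, -1), DF = (2, -4, 12); a normal to Π_2 is DE × DF = (-100, -110, -20).
Using D: Π_2 has equation -100x - 110y - 20z = 390.
Solving the 3×3 linear system 4x - y = -13, -100x - 110y - 20z = 390, 4x - 5y - 2z = 3 (e.g. by elimination or Cramer's rule, determinant = 760) gives (-3, 1, -10).

(-3, 1, -10)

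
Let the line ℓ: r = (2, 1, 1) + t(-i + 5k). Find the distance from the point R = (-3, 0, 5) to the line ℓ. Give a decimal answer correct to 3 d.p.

4.238

Taking (2, 1, 1) on ℓ with direction v = (-1, 0, 5): w = R − (2, 1, 1) = (-5, -1, 4), and w × v = (-5, 21, -1).
Distance = |w × v| / |v| = √467 / √26 ≈ 4.238.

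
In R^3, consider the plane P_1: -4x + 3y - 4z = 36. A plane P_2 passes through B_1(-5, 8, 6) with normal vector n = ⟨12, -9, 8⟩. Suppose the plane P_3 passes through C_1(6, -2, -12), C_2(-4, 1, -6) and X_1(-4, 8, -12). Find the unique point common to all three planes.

P_2: n·r = n·B_1 gives 12x - 9y + 8z = -84.
C_1C_2 = (-10, 3, 6), C_1X_1 = (-10, 10, 0); a normal to P_3 is C_1C_2 × C_1X_1 = (-60, -60, -70).
Using C_1: P_3 has equation -60x - 60y - 70z = 600.
Solving the 3×3 linear system -4x + 3y - 4z = 36, 12x - 9y + 8z = -84, -60x - 60y - 70z = 600 (e.g. by elimination or Cramer's rule, determinant = 1680) gives (-3, 0, -6).

(-3, 0, -6)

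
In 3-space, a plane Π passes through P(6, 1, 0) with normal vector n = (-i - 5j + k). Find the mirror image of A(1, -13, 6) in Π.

Π: n·r = n·P gives -x - 5y + z = -11.
λ = (n·A − d)/|n|² = (70 − (-11))/27 = 3.
Reflection = A − 2λn = (1, -13, 6) − 6·(-1, -5, 1) = (7, 17, 0).

(7, 17, 0)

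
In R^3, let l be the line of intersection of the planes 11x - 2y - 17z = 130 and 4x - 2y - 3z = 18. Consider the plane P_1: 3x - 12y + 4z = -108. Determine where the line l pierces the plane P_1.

(4, 8, -6)

Direction of l: (11, -2, -17) × (4, -2, -3) = (-28, -35, -14).
A point on l: solving the two plane equations with x = -12 gives (-12, -12, -14).
Substitute r = (-12, -12, -14) + t(-28, -35, -14) into the plane: 52 + 280t = -108, so t = -4/7.
Intersection: (-12, -12, -14) + (-4/7)·(-28, -35, -14) = (4, 8, -6).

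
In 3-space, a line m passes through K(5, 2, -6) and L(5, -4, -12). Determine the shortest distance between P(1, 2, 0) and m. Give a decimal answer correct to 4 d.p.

5.8310

A direction vector for m is L − K = (0, -6, -6).
Taking (5, 2, -6) on m with direction v = (0, -6, -6): w = P − (5, 2, -6) = (-4, 0, 6), and w × v = (36, -24, 24).
Distance = |w × v| / |v| = √2448 / √72 ≈ 5.8310.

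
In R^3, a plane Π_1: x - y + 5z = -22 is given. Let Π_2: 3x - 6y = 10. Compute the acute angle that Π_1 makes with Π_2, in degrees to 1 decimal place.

cos θ = |n₁·n₂| / (|n₁||n₂|) = |9| / (√27 · √45).
θ = arccos(0.25820) ≈ 75.0°.

75.0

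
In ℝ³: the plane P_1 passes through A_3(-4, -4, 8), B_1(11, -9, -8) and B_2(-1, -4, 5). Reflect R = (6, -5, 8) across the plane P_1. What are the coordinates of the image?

A_3B_1 = (15, -5, -16), A_3B_2 = (3, 0, -3); a normal to P_1 is A_3B_1 × A_3B_2 = (15, -3, 15).
Using A_3: P_1 has equation 15x - 3y + 15z = 72.
λ = (n·R − d)/|n|² = (225 − 72)/459 = 1/3.
Reflection = R − 2λn = (6, -5, 8) − (2/3)·(15, -3, 15) = (-4, -3, -2).

(-4, -3, -2)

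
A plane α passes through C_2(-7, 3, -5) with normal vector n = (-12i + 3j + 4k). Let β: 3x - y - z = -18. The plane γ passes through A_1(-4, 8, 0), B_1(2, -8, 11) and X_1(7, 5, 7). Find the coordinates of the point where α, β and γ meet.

α: n·r = n·C_2 gives -12x + 3y + 4z = 73.
A_1B_1 = (6, -16, 11), A_1X_1 = (11, -3, 7); a normal to γ is A_1B_1 × A_1X_1 = (-79, 79, 158).
Using A_1: γ has equation -79x + 79y + 158z = 948.
Solving the 3×3 linear system -12x + 3y + 4z = 73, 3x - y - z = -18, -79x + 79y + 158z = 948 (e.g. by elimination or Cramer's rule, determinant = 395) gives (-5, -1, 4).

(-5, -1, 4)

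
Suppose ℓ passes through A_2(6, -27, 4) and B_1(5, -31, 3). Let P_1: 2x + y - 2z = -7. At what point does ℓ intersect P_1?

(10, -11, 8)

A direction vector for ℓ is B_1 − A_2 = (-1, -4, -1).
Substitute r = (6, -27, 4) + t(-1, -4, -1) into the plane: -23 + (-4)t = -7, so t = -4.
Intersection: (6, -27, 4) + (-4)·(-1, -4, -1) = (10, -11, 8).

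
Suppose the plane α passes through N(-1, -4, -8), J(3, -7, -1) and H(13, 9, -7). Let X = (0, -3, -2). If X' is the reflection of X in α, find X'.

(4, -7, -6)

NJ = (4, -3, 7), NH = (14, 13, 1); a normal to α is NJ × NH = (-94, 94, 94).
Using N: α has equation -94x + 94y + 94z = -1034.
λ = (n·X − d)/|n|² = (-470 − (-1034))/26508 = 1/47.
Reflection = X − 2λn = (0, -3, -2) − (2/47)·(-94, 94, 94) = (4, -7, -6).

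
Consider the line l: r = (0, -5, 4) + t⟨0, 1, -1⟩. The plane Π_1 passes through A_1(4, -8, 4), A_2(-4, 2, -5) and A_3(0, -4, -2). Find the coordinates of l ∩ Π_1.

A_1A_2 = (-8, 10, -9), A_1A_3 = (-4, 4, -6); a normal to Π_1 is A_1A_2 × A_1A_3 = (-24, -12, 8).
Using A_1: Π_1 has equation -24x - 12y + 8z = 32.
Substitute r = (0, -5, 4) + t(0, 1, -1) into the plane: 92 + (-20)t = 32, so t = 3.
Intersection: (0, -5, 4) + 3·(0, 1, -1) = (0, -2, 1).

(0, -2, 1)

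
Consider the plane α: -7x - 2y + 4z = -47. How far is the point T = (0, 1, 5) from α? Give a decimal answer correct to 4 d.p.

7.8251

n·T − d = (-7)·(0) + (-2)·(1) + (4)·(5) − (-47) = 65; |n| = √69.
Distance = |65| / √69 = 65/√69 ≈ 7.8251.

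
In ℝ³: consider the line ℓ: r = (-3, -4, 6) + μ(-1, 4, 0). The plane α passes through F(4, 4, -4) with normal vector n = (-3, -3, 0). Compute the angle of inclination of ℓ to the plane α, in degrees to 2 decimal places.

α: n·r = n·F gives -3x - 3y = -24.
sin θ = |n·v| / (|n||v|) = |-9| / (√18 · √17) = 0.51450.
θ ≈ 30.96°.

30.96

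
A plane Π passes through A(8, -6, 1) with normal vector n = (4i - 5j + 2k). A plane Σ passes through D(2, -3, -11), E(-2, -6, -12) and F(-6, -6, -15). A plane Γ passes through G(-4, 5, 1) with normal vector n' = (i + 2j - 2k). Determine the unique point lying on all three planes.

Π: n·r = n·A gives 4x - 5y + 2z = 64.
DE = (-4, -3, -1), DF = (-8, -3, -4); a normal to Σ is DE × DF = (9, -8, -12).
Using D: Σ has equation 9x - 8y - 12z = 174.
Γ: n'·r = n'·G gives x + 2y - 2z = 4.
Solving the 3×3 linear system 4x - 5y + 2z = 64, 9x - 8y - 12z = 174, x + 2y - 2z = 4 (e.g. by elimination or Cramer's rule, determinant = 182) gives (10, -6, -3).

(10, -6, -3)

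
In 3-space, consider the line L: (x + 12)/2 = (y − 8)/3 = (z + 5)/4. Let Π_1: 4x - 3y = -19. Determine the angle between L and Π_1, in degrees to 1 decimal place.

L has direction (2, 3, 4) through (-12, 8, -5).
sin θ = |n·v| / (|n||v|) = |-1| / (√25 · √29) = 0.03714.
θ ≈ 2.1°.

2.1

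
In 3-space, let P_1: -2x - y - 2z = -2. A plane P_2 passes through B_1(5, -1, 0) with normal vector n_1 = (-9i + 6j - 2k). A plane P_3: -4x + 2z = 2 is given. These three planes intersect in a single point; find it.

(1, -6, 3)

P_2: n_1·r = n_1·B_1 gives -9x + 6y - 2z = -51.
Solving the 3×3 linear system -2x - y - 2z = -2, -9x + 6y - 2z = -51, -4x + 2z = 2 (e.g. by elimination or Cramer's rule, determinant = -98) gives (1, -6, 3).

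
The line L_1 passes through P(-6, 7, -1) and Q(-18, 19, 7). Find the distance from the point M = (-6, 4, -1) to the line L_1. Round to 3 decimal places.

A direction vector for L_1 is Q − P = (-12, 12, 8).
Taking (-6, 7, -1) on L_1 with direction v = (-12, 12, 8): w = M − (-6, 7, -1) = (0, -3, 0), and w × v = (-24, 0, -36).
Distance = |w × v| / |v| = √1872 / √352 ≈ 2.306.

2.306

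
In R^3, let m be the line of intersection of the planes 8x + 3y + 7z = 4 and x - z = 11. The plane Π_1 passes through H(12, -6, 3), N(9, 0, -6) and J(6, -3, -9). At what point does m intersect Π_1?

(7, -8, -4)

Direction of m: (8, 3, 7) × (1, 0, -1) = (-3, 15, -3).
A point on m: solving the two plane equations with x = 10 gives (10, -23, -1).
HN = (-3, 6, -9), HJ = (-6, 3, -12); a normal to Π_1 is HN × HJ = (-45, 18, 27).
Using H: Π_1 has equation -45x + 18y + 27z = -567.
Substitute r = (10, -23, -1) + t(-3, 15, -3) into the plane: -891 + 324t = -567, so t = 1.
Intersection: (10, -23, -1) + 1·(-3, 15, -3) = (7, -8, -4).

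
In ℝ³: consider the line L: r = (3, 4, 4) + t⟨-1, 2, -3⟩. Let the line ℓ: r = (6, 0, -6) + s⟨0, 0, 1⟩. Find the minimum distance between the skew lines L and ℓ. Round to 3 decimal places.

0.894

Common perpendicular direction n = (-1, 2, -3) × (0, 0, 1) = (2, 1, 0).
With w = (6, 0, -6) − (3, 4, 4) = (3, -4, -10), w · n = 2.
Distance = |w · n| / |n| = |2| / √5 ≈ 0.894.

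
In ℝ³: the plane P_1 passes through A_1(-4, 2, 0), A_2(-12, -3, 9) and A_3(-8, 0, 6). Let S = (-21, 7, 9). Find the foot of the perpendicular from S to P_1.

(-12, -2, 12)

A_1A_2 = (-8, -5, 9), A_1A_3 = (-4, -2, 6); a normal to P_1 is A_1A_2 × A_1A_3 = (-12, 12, -4).
Using A_1: P_1 has equation -12x + 12y - 4z = 72.
Foot = S − λn with λ = (n·S − d)/|n|² = (300 − 72)/304 = 3/4.
Foot = (-21, 7, 9) − (3/4)·(-12, 12, -4) = (-12, -2, 12).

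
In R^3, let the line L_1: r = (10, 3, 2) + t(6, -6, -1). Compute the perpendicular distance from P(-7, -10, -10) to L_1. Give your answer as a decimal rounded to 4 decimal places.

Taking (10, 3, 2) on L_1 with direction v = (6, -6, -1): w = P − (10, 3, 2) = (-17, -13, -12), and w × v = (-59, -89, 180).
Distance = |w × v| / |v| = √43802 / √73 ≈ 24.4955.

24.4955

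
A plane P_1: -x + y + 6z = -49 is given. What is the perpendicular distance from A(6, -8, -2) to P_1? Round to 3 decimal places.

3.731

n·A − d = (-1)·(6) + (1)·(-8) + (6)·(-2) − (-49) = 23; |n| = √38.
Distance = |23| / √38 = 23/√38 ≈ 3.731.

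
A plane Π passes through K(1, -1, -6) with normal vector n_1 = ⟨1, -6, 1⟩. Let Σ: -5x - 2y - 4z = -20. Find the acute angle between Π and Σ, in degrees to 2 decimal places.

85.84

Π: n_1·r = n_1·K gives x - 6y + z = 1.
cos θ = |n₁·n₂| / (|n₁||n₂|) = |3| / (√38 · √45).
θ = arccos(0.07255) ≈ 85.84°.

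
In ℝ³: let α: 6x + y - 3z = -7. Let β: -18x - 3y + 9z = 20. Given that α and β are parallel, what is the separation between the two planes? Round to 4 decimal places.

0.0491

Rescale β by 1/(-3): 6x + y - 3z = -20/3. Then distance = |-7 − (-20/3)| / √46 ≈ 0.0491.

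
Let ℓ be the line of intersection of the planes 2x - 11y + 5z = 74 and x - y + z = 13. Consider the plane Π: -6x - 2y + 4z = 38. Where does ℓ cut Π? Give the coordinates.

Direction of ℓ: (2, -11, 5) × (1, -1, 1) = (-6, 3, 9).
A point on ℓ: solving the two plane equations with x = 5 gives (5, -4, 4).
Substitute r = (5, -4, 4) + t(-6, 3, 9) into the plane: -6 + 66t = 38, so t = 2/3.
Intersection: (5, -4, 4) + (2/3)·(-6, 3, 9) = (1, -2, 10).

(1, -2, 10)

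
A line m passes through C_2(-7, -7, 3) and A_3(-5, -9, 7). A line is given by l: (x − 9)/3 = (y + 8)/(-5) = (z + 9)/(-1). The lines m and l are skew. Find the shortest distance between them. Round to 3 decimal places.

A direction vector for m is A_3 − C_2 = (2, -2, 4).
l has direction (3, -5, -1) through (9, -8, -9).
Common perpendicular direction n = (2, -2, 4) × (3, -5, -1) = (22, 14, -4).
With w = (9, -8, -9) − (-7, -7, 3) = (16, -1, -12), w · n = 386.
Distance = |w · n| / |n| = |386| / √696 ≈ 14.631.

14.631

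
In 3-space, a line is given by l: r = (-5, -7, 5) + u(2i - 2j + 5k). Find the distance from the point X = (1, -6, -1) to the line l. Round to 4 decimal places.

7.8025

Taking (-5, -7, 5) on l with direction v = (2, -2, 5): w = X − (-5, -7, 5) = (6, 1, -6), and w × v = (-7, -42, -14).
Distance = |w × v| / |v| = √2009 / √33 ≈ 7.8025.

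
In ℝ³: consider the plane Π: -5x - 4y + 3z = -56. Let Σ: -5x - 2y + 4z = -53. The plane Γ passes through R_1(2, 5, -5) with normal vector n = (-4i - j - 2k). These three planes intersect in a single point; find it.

(3, 5, -7)

Γ: n·r = n·R_1 gives -4x - y - 2z = -3.
Solving the 3×3 linear system -5x - 4y + 3z = -56, -5x - 2y + 4z = -53, -4x - y - 2z = -3 (e.g. by elimination or Cramer's rule, determinant = 55) gives (3, 5, -7).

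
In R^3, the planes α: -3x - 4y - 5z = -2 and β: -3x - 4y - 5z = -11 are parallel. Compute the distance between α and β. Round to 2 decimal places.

1.27

Same normal n = (-3, -4, -5) with |n| = √50; distance = |-2 − (-11)| / |n| = 9/√50 ≈ 1.27.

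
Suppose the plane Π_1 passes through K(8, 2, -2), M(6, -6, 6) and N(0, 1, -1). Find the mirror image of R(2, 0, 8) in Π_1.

(2, -8, 0)

KM = (-2, -8, 8), KN = (-8, -1, 1); a normal to Π_1 is KM × KN = (0, -62, -62).
Using K: Π_1 has equation -62y - 62z = 0.
λ = (n·R − d)/|n|² = (-496 − 0)/7688 = -2/31.
Reflection = R − 2λn = (2, 0, 8) − (-4/31)·(0, -62, -62) = (2, -8, 0).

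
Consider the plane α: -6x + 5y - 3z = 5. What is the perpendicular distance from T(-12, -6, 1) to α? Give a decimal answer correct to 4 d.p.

n·T − d = (-6)·(-12) + (5)·(-6) + (-3)·(1) − 5 = 34; |n| = √70.
Distance = |34| / √70 = 34/√70 ≈ 4.0638.

4.0638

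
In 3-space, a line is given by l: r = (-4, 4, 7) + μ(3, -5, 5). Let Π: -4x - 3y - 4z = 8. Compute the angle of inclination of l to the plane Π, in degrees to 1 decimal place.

20.2

sin θ = |n·v| / (|n||v|) = |-17| / (√41 · √59) = 0.34565.
θ ≈ 20.2°.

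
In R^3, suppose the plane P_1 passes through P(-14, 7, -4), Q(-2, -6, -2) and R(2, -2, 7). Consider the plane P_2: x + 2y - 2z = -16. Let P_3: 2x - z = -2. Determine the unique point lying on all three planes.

PQ = (12, -13, 2), PR = (16, -9, 11); a normal to P_1 is PQ × PR = (-125, -100, 100).
Using P: P_1 has equation -125x - 100y + 100z = 650.
Solving the 3×3 linear system -125x - 100y + 100z = 650, x + 2y - 2z = -16, 2x - z = -2 (e.g. by elimination or Cramer's rule, determinant = 150) gives (2, -3, 6).

(2, -3, 6)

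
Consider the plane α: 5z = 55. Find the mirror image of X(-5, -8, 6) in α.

(-5, -8, 16)

λ = (n·X − d)/|n|² = (30 − 55)/25 = -1.
Reflection = X − 2λn = (-5, -8, 6) − (-2)·(0, 0, 5) = (-5, -8, 16).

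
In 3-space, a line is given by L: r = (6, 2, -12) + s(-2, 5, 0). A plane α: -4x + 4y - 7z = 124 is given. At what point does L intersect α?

(2, 12, -12)

Substitute r = (6, 2, -12) + t(-2, 5, 0) into the plane: 68 + 28t = 124, so t = 2.
Intersection: (6, 2, -12) + 2·(-2, 5, 0) = (2, 12, -12).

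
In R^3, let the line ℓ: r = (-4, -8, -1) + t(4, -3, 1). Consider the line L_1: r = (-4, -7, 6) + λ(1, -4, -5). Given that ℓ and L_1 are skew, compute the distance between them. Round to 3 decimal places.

2.246

Common perpendicular direction n = (4, -3, 1) × (1, -4, -5) = (19, 21, -13).
With w = (-4, -7, 6) − (-4, -8, -1) = (0, 1, 7), w · n = -70.
Distance = |w · n| / |n| = |-70| / √971 ≈ 2.246.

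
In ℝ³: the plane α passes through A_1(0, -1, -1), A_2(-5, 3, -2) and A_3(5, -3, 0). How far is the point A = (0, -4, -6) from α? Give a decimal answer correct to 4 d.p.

A_1A_2 = (-5, 4, -1), A_1A_3 = (5, -2, 1); a normal to α is A_1A_2 × A_1A_3 = (2, 0, -10).
Using A_1: α has equation 2x - 10z = 10.
n·A − d = (2)·(0) + (0)·(-4) + (-10)·(-6) − 10 = 50; |n| = √104.
Distance = |50| / √104 = 50/√104 ≈ 4.9029.

4.9029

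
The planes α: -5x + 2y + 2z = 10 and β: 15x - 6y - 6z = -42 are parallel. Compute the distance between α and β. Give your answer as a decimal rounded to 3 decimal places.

Rescale β by 1/(-3): -5x + 2y + 2z = 14. Then distance = |10 − 14| / √33 ≈ 0.696.

0.696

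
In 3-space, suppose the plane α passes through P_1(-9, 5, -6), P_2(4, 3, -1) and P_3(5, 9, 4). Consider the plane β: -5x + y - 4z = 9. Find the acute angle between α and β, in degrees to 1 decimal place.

P_1P_2 = (13, -2, 5), P_1P_3 = (14, 4, 10); a normal to α is P_1P_2 × P_1P_3 = (-40, -60, 80).
Using P_1: α has equation -40x - 60y + 80z = -420.
cos θ = |n₁·n₂| / (|n₁||n₂|) = |-180| / (√11600 · √42).
θ = arccos(0.25788) ≈ 75.1°.

75.1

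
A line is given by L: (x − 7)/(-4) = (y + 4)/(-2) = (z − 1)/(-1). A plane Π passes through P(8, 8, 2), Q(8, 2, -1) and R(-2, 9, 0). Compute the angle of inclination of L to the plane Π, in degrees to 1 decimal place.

L has direction (-4, -2, -1) through (7, -4, 1).
PQ = (0, -6, -3), PR = (-10, 1, -2); a normal to Π is PQ × PR = (15, 30, -60).
Using P: Π has equation 15x + 30y - 60z = 240.
sin θ = |n·v| / (|n||v|) = |-60| / (√4725 · √21) = 0.19048.
θ ≈ 11.0°.

11.0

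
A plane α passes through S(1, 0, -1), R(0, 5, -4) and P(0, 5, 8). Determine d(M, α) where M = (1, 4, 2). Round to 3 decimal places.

0.784

SR = (-1, 5, -3), SP = (-1, 5, 9); a normal to α is SR × SP = (60, 12, 0).
Using S: α has equation 60x + 12y = 60.
n·M − d = (60)·(1) + (12)·(4) + (0)·(2) − 60 = 48; |n| = √3744.
Distance = |48| / √3744 = 48/√3744 ≈ 0.784.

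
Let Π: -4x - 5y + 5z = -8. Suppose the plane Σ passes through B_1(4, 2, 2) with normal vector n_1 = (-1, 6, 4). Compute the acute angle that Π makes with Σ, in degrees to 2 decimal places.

84.18

Σ: n_1·r = n_1·B_1 gives -x + 6y + 4z = 16.
cos θ = |n₁·n₂| / (|n₁||n₂|) = |-6| / (√66 · √53).
θ = arccos(0.10145) ≈ 84.18°.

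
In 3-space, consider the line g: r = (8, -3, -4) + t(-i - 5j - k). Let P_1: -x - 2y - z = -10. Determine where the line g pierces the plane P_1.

(9, 2, -3)

Substitute r = (8, -3, -4) + t(-1, -5, -1) into the plane: 2 + 12t = -10, so t = -1.
Intersection: (8, -3, -4) + (-1)·(-1, -5, -1) = (9, 2, -3).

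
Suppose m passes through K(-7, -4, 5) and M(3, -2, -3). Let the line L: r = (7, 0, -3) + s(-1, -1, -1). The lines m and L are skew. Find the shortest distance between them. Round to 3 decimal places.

A direction vector for m is M − K = (10, 2, -8).
Common perpendicular direction n = (10, 2, -8) × (-1, -1, -1) = (-10, 18, -8).
With w = (7, 0, -3) − (-7, -4, 5) = (14, 4, -8), w · n = -4.
Distance = |w · n| / |n| = |-4| / √488 ≈ 0.181.

0.181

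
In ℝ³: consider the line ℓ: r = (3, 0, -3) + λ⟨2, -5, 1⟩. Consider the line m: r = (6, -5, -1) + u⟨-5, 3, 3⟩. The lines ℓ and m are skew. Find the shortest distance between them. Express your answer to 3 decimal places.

1.303

Common perpendicular direction n = (2, -5, 1) × (-5, 3, 3) = (-18, -11, -19).
With w = (6, -5, -1) − (3, 0, -3) = (3, -5, 2), w · n = -37.
Distance = |w · n| / |n| = |-37| / √806 ≈ 1.303.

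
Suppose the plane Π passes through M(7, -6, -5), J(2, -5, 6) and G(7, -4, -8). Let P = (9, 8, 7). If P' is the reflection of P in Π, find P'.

(-11, -4, -1)

MJ = (-5, 1, 11), MG = (0, 2, -3); a normal to Π is MJ × MG = (-25, -15, -10).
Using M: Π has equation -25x - 15y - 10z = -35.
λ = (n·P − d)/|n|² = (-415 − (-35))/950 = -2/5.
Reflection = P − 2λn = (9, 8, 7) − (-4/5)·(-25, -15, -10) = (-11, -4, -1).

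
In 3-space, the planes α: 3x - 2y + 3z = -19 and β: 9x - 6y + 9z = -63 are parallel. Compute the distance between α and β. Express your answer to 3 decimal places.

0.426

Rescale β by 1/3: 3x - 2y + 3z = -21. Then distance = |-19 − (-21)| / √22 ≈ 0.426.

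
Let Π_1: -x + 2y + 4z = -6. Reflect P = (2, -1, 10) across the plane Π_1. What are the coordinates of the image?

λ = (n·P − d)/|n|² = (36 − (-6))/21 = 2.
Reflection = P − 2λn = (2, -1, 10) − 4·(-1, 2, 4) = (6, -9, -6).

(6, -9, -6)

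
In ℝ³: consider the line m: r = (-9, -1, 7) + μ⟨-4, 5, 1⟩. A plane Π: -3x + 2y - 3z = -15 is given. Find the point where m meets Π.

(-5, -6, 6)

Substitute r = (-9, -1, 7) + t(-4, 5, 1) into the plane: 4 + 19t = -15, so t = -1.
Intersection: (-9, -1, 7) + (-1)·(-4, 5, 1) = (-5, -6, 6).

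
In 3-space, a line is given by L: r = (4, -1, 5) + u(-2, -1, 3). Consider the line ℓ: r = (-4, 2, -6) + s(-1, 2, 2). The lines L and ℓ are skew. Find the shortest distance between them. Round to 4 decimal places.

Common perpendicular direction n = (-2, -1, 3) × (-1, 2, 2) = (-8, 1, -5).
With w = (-4, 2, -6) − (4, -1, 5) = (-8, 3, -11), w · n = 122.
Distance = |w · n| / |n| = |122| / √90 ≈ 12.8599.

12.8599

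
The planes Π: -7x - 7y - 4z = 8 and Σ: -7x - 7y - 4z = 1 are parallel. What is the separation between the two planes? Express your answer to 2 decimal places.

0.66

Same normal n = (-7, -7, -4) with |n| = √114; distance = |8 − 1| / |n| = 7/√114 ≈ 0.66.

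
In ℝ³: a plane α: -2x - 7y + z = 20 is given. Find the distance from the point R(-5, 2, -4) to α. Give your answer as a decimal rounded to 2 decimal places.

n·R − d = (-2)·(-5) + (-7)·(2) + (1)·(-4) − 20 = -28; |n| = √54.
Distance = |-28| / √54 = 28/√54 ≈ 3.81.

3.81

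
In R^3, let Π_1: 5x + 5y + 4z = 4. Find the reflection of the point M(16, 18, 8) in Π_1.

λ = (n·M − d)/|n|² = (202 − 4)/66 = 3.
Reflection = M − 2λn = (16, 18, 8) − 6·(5, 5, 4) = (-14, -12, -16).

(-14, -12, -16)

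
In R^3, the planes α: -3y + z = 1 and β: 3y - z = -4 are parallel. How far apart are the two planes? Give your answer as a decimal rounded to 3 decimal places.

0.949

Rescale β by 1/(-1): -3y + z = 4. Then distance = |1 − 4| / √10 ≈ 0.949.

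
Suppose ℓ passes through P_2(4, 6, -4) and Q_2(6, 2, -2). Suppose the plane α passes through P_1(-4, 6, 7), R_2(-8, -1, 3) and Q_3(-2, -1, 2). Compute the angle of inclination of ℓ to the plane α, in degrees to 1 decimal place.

A direction vector for ℓ is Q_2 − P_2 = (2, -4, 2).
P_1R_2 = (-4, -7, -4), P_1Q_3 = (2, -7, -5); a normal to α is P_1R_2 × P_1Q_3 = (7, -28, 42).
Using P_1: α has equation 7x - 28y + 42z = 98.
sin θ = |n·v| / (|n||v|) = |210| / (√2597 · √24) = 0.84116.
θ ≈ 57.3°.

57.3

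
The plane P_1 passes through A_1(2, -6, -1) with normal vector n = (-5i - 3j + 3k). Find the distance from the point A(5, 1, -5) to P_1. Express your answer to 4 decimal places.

P_1: n·r = n·A_1 gives -5x - 3y + 3z = 5.
n·A − d = (-5)·(5) + (-3)·(1) + (3)·(-5) − 5 = -48; |n| = √43.
Distance = |-48| / √43 = 48/√43 ≈ 7.3199.

7.3199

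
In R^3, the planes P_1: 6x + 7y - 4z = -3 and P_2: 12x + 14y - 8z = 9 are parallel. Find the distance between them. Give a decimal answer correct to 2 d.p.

0.75

Rescale P_2 by 1/2: 6x + 7y - 4z = 9/2. Then distance = |-3 − (9/2)| / √101 ≈ 0.75.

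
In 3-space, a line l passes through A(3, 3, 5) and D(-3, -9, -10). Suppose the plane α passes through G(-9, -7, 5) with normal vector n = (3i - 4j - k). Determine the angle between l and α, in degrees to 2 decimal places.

26.01

A direction vector for l is D − A = (-6, -12, -15).
α: n·r = n·G gives 3x - 4y - z = -4.
sin θ = |n·v| / (|n||v|) = |45| / (√26 · √405) = 0.43853.
θ ≈ 26.01°.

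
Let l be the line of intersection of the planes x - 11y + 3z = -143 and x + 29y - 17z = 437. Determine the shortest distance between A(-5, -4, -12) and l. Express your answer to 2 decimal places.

14.09

Direction of l: (1, -11, 3) × (1, 29, -17) = (100, 20, 40).
A point on l: solving the two plane equations with x = -11 gives (-11, 9, -11).
Taking (-11, 9, -11) on l with direction v = (100, 20, 40): w = A − (-11, 9, -11) = (6, -13, -1), and w × v = (-500, -340, 1420).
Distance = |w × v| / |v| = √2382000 / √12000 ≈ 14.09.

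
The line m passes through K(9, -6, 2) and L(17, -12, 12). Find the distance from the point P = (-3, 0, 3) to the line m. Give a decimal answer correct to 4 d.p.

A direction vector for m is L − K = (8, -6, 10).
Taking (9, -6, 2) on m with direction v = (8, -6, 10): w = P − (9, -6, 2) = (-12, 6, 1), and w × v = (66, 128, 24).
Distance = |w × v| / |v| = √21316 / √200 ≈ 10.3238.

10.3238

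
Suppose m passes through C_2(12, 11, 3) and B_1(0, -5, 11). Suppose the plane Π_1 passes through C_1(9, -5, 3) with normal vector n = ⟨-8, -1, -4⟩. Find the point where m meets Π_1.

(6, 3, 7)

A direction vector for m is B_1 − C_2 = (-12, -16, 8).
Π_1: n·r = n·C_1 gives -8x - y - 4z = -79.
Substitute r = (12, 11, 3) + t(-12, -16, 8) into the plane: -119 + 80t = -79, so t = 1/2.
Intersection: (12, 11, 3) + (1/2)·(-12, -16, 8) = (6, 3, 7).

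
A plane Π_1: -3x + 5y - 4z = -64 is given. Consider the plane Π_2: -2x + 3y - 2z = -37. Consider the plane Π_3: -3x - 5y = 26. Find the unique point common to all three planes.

(3, -7, 5)

Solving the 3×3 linear system -3x + 5y - 4z = -64, -2x + 3y - 2z = -37, -3x - 5y = 26 (e.g. by elimination or Cramer's rule, determinant = -16) gives (3, -7, 5).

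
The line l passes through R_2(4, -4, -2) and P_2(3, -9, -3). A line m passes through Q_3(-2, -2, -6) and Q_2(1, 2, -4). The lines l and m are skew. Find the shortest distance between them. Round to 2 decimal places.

0.80

A direction vector for l is P_2 − R_2 = (-1, -5, -1).
A direction vector for m is Q_2 − Q_3 = (3, 4, 2).
Common perpendicular direction n = (-1, -5, -1) × (3, 4, 2) = (-6, -1, 11).
With w = (-2, -2, -6) − (4, -4, -2) = (-6, 2, -4), w · n = -10.
Distance = |w · n| / |n| = |-10| / √158 ≈ 0.80.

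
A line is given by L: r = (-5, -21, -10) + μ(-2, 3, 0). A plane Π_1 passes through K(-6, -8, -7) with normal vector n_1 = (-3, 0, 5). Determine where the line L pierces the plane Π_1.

(-11, -12, -10)

Π_1: n_1·r = n_1·K gives -3x + 5z = -17.
Substitute r = (-5, -21, -10) + t(-2, 3, 0) into the plane: -35 + 6t = -17, so t = 3.
Intersection: (-5, -21, -10) + 3·(-2, 3, 0) = (-11, -12, -10).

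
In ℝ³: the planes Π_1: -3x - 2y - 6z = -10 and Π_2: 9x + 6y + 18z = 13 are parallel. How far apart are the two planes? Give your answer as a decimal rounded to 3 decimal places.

Rescale Π_2 by 1/(-3): -3x - 2y - 6z = -13/3. Then distance = |-10 − (-13/3)| / √49 ≈ 0.810.

0.810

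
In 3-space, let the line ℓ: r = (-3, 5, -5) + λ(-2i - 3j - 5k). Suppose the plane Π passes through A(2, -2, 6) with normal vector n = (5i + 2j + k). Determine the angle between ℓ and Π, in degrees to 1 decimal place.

38.5

Π: n·r = n·A gives 5x + 2y + z = 12.
sin θ = |n·v| / (|n||v|) = |-21| / (√30 · √38) = 0.62197.
θ ≈ 38.5°.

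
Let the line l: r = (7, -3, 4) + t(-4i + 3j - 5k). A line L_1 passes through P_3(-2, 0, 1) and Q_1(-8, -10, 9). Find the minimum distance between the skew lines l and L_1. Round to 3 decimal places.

2.771

A direction vector for L_1 is Q_1 − P_3 = (-6, -10, 8).
Common perpendicular direction n = (-4, 3, -5) × (-6, -10, 8) = (-26, 62, 58).
With w = (-2, 0, 1) − (7, -3, 4) = (-9, 3, -3), w · n = 246.
Distance = |w · n| / |n| = |246| / √7884 ≈ 2.771.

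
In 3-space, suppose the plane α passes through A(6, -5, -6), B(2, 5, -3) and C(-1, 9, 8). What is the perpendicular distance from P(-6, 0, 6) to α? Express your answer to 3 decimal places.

AB = (-4, 10, 3), AC = (-7, 14, 14); a normal to α is AB × AC = (98, 35, 14).
Using A: α has equation 98x + 35y + 14z = 329.
n·P − d = (98)·(-6) + (35)·(0) + (14)·(6) − 329 = -833; |n| = √11025.
Distance = |-833| / √11025 = 833/√11025 ≈ 7.933.

7.933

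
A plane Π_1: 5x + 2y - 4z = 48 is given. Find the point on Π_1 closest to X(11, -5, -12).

(6, -7, -8)

Foot = X − λn with λ = (n·X − d)/|n|² = (93 − 48)/45 = 1.
Foot = (11, -5, -12) − 1·(5, 2, -4) = (6, -7, -8).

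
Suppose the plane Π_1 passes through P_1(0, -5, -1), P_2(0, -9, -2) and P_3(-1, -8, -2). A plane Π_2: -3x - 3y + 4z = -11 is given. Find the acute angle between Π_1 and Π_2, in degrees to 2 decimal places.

P_1P_2 = (0, -4, -1), P_1P_3 = (-1, -3, -1); a normal to Π_1 is P_1P_2 × P_1P_3 = (1, 1, -4).
Using P_1: Π_1 has equation x + y - 4z = -1.
cos θ = |n₁·n₂| / (|n₁||n₂|) = |-22| / (√18 · √34).
θ = arccos(0.88930) ≈ 27.21°.

27.21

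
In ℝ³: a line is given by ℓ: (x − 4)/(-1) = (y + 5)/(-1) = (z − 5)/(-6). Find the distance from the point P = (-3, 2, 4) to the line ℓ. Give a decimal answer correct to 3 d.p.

ℓ has direction (-1, -1, -6) through (4, -5, 5).
Taking (4, -5, 5) on ℓ with direction v = (-1, -1, -6): w = P − (4, -5, 5) = (-7, 7, -1), and w × v = (-43, -41, 14).
Distance = |w × v| / |v| = √3726 / √38 ≈ 9.902.

9.902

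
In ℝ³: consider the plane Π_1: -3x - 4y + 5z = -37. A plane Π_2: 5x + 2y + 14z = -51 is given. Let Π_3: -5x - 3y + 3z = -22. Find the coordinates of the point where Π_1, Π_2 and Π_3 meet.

(-1, 5, -4)

Solving the 3×3 linear system -3x - 4y + 5z = -37, 5x + 2y + 14z = -51, -5x - 3y + 3z = -22 (e.g. by elimination or Cramer's rule, determinant = 171) gives (-1, 5, -4).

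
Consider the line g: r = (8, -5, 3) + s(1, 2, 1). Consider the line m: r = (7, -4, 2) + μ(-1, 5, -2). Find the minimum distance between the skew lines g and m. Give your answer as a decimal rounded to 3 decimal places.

Common perpendicular direction n = (1, 2, 1) × (-1, 5, -2) = (-9, 1, 7).
With w = (7, -4, 2) − (8, -5, 3) = (-1, 1, -1), w · n = 3.
Distance = |w · n| / |n| = |3| / √131 ≈ 0.262.

0.262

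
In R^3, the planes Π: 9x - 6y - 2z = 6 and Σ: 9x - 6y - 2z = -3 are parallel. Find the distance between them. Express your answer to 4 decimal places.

0.8182

Same normal n = (9, -6, -2) with |n| = √121; distance = |6 − (-3)| / |n| = 9/√121 ≈ 0.8182.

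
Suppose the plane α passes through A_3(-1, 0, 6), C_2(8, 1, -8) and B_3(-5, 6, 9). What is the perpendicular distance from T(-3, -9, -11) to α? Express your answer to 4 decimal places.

13.0958

A_3C_2 = (9, 1, -14), A_3B_3 = (-4, 6, 3); a normal to α is A_3C_2 × A_3B_3 = (87, 29, 58).
Using A_3: α has equation 87x + 29y + 58z = 261.
n·T − d = (87)·(-3) + (29)·(-9) + (58)·(-11) − 261 = -1421; |n| = √11774.
Distance = |-1421| / √11774 = 1421/√11774 ≈ 13.0958.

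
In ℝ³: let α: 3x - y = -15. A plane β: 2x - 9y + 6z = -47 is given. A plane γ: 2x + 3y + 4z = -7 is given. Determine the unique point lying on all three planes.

Solving the 3×3 linear system 3x - y = -15, 2x - 9y + 6z = -47, 2x + 3y + 4z = -7 (e.g. by elimination or Cramer's rule, determinant = -166) gives (-4, 3, -2).

(-4, 3, -2)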